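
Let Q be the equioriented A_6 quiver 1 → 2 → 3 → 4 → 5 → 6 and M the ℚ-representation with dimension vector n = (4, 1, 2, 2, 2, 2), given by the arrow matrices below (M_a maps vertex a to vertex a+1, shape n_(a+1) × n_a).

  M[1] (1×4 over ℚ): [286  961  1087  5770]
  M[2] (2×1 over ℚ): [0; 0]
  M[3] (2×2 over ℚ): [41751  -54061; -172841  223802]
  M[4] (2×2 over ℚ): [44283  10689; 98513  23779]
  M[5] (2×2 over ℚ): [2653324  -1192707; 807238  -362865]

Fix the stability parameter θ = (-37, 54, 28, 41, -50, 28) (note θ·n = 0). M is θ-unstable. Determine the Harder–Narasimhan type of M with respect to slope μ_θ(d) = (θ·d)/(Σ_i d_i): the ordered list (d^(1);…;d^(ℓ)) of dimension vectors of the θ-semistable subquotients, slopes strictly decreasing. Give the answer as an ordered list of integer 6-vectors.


Interval decomposition of M: I[1,1]^3, I[1,2], I[3,4], I[3,6], I[5,6].
HN type (ℓ=6): μ^(1)=54; μ^(2)=41; μ^(3)=28; μ^(4)=19/3; μ^(5)=-37; μ^(6)=-50

((0, 1, 0, 0, 0, 0); (0, 0, 0, 1, 0, 0); (0, 0, 1, 0, 0, 2); (0, 0, 1, 1, 1, 0); (4, 0, 0, 0, 0, 0); (0, 0, 0, 0, 1, 0))


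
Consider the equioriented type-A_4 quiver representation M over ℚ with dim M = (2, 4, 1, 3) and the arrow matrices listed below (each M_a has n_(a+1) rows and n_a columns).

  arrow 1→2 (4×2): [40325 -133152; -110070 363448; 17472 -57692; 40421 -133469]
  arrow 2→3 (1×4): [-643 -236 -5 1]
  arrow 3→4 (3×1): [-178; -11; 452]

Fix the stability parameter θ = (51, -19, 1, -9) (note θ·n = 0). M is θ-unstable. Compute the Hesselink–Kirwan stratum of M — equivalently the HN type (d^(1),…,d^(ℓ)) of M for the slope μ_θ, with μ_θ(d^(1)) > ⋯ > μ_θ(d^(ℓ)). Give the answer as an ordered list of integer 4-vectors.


Via rank(M_{q-1}∘⋯∘M_p): M ≅ I[1,2], I[1,4], I[2,2]^2, I[4,4]^2.
μ_θ-semistable layers: μ^(1)=16; μ^(2)=6; μ^(3)=-9; μ^(4)=-19

((1, 1, 0, 0); (1, 1, 1, 1); (0, 0, 0, 2); (0, 2, 0, 0))


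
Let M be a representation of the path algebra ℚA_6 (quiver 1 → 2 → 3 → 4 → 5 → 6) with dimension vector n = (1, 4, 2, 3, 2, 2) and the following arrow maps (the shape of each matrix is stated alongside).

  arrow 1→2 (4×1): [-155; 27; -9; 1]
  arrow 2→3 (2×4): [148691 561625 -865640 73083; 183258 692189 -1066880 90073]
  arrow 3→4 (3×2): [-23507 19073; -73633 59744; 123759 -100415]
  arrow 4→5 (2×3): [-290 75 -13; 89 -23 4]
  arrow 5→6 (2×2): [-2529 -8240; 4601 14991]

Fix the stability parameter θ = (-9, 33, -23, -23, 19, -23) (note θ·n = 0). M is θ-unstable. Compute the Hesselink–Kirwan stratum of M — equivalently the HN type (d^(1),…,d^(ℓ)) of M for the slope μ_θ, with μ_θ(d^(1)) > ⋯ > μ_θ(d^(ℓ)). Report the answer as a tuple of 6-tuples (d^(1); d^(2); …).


Interval decomposition of M: I[1,6], I[2,2]^2, I[2,4], I[4,6].
HN type (ℓ=5): μ^(1)=33; μ^(2)=-2; μ^(3)=-13/3; μ^(4)=-9; μ^(5)=-23

((0, 2, 0, 0, 0, 0); (0, 0, 0, 0, 2, 2); (0, 2, 2, 2, 0, 0); (1, 0, 0, 0, 0, 0); (0, 0, 0, 1, 0, 0))


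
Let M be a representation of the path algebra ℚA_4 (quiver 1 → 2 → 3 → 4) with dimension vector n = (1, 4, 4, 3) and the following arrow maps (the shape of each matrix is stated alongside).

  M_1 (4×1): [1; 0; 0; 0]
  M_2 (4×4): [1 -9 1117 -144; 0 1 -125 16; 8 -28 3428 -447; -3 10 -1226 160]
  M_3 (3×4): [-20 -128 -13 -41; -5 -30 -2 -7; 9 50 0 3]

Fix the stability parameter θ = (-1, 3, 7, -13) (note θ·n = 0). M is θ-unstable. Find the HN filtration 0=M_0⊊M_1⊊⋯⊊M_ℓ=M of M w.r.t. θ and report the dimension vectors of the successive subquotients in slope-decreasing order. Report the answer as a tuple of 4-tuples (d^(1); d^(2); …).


Barcode: M ≅ I[1,4], I[2,2], I[2,4]^2, I[3,3]. HN layers by μ_θ (3 steps, strictly decreasing):
  μ^(1)=7; μ^(2)=3; μ^(3)=-1

((0, 0, 1, 0); (0, 1, 0, 0); (1, 3, 3, 3))


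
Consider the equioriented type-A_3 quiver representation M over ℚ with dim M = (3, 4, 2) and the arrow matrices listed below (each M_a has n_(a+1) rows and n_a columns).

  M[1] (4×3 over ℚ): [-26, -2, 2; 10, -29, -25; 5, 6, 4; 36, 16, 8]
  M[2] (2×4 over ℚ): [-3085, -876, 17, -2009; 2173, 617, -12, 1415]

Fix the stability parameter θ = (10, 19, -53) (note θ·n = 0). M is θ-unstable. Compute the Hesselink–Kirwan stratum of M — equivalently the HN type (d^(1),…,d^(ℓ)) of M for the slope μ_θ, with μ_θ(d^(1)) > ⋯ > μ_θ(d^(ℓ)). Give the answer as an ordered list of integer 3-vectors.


Interval decomposition of M: I[1,2], I[1,3]^2, I[2,2].
HN type (ℓ=3): μ^(1)=19; μ^(2)=10; μ^(3)=-8

((0, 2, 0); (1, 0, 0); (2, 2, 2))


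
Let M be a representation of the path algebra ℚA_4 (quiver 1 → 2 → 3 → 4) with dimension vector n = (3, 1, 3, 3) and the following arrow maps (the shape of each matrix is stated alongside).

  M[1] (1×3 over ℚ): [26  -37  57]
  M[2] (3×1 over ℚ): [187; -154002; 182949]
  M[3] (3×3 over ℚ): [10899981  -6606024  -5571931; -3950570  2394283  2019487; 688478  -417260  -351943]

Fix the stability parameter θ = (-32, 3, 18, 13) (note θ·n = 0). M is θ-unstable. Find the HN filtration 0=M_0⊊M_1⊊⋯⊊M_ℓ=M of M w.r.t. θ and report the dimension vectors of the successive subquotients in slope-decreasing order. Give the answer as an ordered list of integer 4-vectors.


Interval decomposition of M: I[1,1]^2, I[1,4], I[3,4]^2.
HN type (ℓ=3): μ^(1)=31/2; μ^(2)=3; μ^(3)=-32

((0, 0, 3, 3); (0, 1, 0, 0); (3, 0, 0, 0))


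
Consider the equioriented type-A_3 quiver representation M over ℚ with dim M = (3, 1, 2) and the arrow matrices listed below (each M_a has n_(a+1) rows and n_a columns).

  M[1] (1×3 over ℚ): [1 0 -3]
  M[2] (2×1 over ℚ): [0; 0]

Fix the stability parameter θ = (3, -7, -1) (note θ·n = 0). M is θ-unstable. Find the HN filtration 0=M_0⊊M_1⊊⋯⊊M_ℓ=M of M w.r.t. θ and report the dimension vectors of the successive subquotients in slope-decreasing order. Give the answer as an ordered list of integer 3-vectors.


Interval decomposition of M: I[1,1]^2, I[1,2], I[3,3]^2.
HN type (ℓ=3): μ^(1)=3; μ^(2)=-1; μ^(3)=-2

((2, 0, 0); (0, 0, 2); (1, 1, 0))


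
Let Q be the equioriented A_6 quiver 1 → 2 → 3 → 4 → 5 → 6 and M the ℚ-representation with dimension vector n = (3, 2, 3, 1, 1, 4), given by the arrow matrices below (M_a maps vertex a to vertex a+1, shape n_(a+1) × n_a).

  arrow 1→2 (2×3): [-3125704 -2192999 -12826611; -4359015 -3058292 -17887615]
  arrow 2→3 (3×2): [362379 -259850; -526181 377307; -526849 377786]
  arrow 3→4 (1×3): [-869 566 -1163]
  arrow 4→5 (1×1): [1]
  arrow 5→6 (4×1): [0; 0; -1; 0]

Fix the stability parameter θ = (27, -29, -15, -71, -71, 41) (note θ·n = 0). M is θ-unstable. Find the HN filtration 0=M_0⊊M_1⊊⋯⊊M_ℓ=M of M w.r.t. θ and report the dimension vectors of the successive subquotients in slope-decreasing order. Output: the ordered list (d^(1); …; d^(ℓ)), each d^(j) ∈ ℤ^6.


Via rank(M_{q-1}∘⋯∘M_p): M ≅ I[1,1], I[1,3], I[1,6], I[3,3], I[6,6]^3.
μ_θ-semistable layers: μ^(1)=41; μ^(2)=27; μ^(3)=-17/3; μ^(4)=-15; μ^(5)=-159/5

((0, 0, 0, 0, 0, 4); (1, 0, 0, 0, 0, 0); (1, 1, 1, 0, 0, 0); (0, 0, 1, 0, 0, 0); (1, 1, 1, 1, 1, 0))


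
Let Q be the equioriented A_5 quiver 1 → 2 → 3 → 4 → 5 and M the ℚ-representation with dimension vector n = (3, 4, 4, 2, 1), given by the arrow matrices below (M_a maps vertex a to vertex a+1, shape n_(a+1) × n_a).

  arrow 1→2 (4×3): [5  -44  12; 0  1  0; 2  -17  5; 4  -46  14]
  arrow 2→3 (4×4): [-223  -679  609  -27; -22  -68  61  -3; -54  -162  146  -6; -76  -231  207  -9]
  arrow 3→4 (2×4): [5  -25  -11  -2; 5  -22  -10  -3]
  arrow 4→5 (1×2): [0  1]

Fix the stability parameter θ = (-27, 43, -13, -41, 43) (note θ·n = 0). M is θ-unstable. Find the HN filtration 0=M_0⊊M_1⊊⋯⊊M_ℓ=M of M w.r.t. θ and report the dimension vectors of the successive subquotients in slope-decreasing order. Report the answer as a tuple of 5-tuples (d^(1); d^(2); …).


Interval decomposition of M: I[1,3], I[1,4], I[1,5], I[2,2], I[3,3].
HN type (ℓ=5): μ^(1)=43; μ^(2)=15; μ^(3)=-11/3; μ^(4)=-13; μ^(5)=-27

((0, 1, 0, 0, 1); (0, 1, 1, 0, 0); (0, 2, 2, 2, 0); (0, 0, 1, 0, 0); (3, 0, 0, 0, 0))


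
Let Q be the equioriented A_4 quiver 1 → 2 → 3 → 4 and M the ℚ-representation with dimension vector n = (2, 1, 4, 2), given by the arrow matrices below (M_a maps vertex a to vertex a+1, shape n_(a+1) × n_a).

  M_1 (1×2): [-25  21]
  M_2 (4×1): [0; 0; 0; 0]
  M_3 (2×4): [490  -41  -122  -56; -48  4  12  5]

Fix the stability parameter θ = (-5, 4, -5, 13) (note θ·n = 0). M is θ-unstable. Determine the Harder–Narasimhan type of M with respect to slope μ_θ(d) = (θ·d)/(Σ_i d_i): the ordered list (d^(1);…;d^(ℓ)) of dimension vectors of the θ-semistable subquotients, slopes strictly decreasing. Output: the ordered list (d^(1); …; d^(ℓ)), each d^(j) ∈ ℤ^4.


Interval decomposition of M: I[1,1], I[1,2], I[3,3]^2, I[3,4]^2.
HN type (ℓ=3): μ^(1)=13; μ^(2)=4; μ^(3)=-5

((0, 0, 0, 2); (0, 1, 0, 0); (2, 0, 4, 0))


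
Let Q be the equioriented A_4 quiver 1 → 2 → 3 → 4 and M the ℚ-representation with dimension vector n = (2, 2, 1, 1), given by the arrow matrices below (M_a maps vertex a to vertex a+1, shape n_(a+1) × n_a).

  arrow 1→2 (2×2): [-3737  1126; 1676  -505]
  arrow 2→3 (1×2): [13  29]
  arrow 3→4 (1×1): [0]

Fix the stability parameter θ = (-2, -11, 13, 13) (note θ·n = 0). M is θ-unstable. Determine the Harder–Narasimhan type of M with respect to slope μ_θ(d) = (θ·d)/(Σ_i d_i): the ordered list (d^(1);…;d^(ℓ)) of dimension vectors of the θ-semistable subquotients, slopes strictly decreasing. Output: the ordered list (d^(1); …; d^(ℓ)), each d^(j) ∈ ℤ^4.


Interval decomposition of M: I[1,2], I[1,3], I[4,4].
HN type (ℓ=2): μ^(1)=13; μ^(2)=-13/2

((0, 0, 1, 1); (2, 2, 0, 0))


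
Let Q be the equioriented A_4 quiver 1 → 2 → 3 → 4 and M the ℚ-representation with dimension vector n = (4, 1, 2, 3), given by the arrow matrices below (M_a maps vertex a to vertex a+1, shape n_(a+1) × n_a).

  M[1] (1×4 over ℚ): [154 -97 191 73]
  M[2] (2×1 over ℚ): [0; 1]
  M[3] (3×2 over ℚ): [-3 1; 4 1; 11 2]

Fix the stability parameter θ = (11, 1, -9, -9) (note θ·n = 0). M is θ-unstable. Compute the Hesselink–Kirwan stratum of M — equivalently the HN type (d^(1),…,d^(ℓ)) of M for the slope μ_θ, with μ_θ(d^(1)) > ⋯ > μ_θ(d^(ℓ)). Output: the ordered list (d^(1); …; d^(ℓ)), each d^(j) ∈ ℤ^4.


Via rank(M_{q-1}∘⋯∘M_p): M ≅ I[1,1]^3, I[1,4], I[3,4], I[4,4].
μ_θ-semistable layers: μ^(1)=11; μ^(2)=-3/2; μ^(3)=-9

((3, 0, 0, 0); (1, 1, 1, 1); (0, 0, 1, 2))


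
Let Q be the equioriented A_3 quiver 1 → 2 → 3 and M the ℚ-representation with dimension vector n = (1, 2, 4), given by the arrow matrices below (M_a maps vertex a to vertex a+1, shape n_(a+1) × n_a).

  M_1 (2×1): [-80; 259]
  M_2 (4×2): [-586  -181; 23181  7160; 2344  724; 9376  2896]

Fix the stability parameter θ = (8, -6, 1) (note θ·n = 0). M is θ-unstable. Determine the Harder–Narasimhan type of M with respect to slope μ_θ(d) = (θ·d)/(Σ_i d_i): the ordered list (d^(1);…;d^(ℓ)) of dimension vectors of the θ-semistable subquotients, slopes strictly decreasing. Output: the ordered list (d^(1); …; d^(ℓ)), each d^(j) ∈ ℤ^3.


Via rank(M_{q-1}∘⋯∘M_p): M ≅ I[1,3], I[2,3], I[3,3]^2.
μ_θ-semistable layers: μ^(1)=1; μ^(2)=-6

((1, 1, 4); (0, 1, 0))


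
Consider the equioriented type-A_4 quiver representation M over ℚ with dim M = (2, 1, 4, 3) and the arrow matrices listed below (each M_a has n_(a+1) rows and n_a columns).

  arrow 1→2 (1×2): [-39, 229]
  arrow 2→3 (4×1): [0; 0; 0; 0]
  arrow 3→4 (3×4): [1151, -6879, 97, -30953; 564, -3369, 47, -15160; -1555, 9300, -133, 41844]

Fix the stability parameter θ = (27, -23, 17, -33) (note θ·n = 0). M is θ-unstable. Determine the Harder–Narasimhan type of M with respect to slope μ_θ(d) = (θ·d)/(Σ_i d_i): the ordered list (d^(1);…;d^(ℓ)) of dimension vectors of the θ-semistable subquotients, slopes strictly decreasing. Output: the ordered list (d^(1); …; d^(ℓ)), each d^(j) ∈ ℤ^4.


Barcode: M ≅ I[1,1], I[1,2], I[3,3], I[3,4]^3. HN layers by μ_θ (4 steps, strictly decreasing):
  μ^(1)=27; μ^(2)=17; μ^(3)=2; μ^(4)=-8

((1, 0, 0, 0); (0, 0, 1, 0); (1, 1, 0, 0); (0, 0, 3, 3))


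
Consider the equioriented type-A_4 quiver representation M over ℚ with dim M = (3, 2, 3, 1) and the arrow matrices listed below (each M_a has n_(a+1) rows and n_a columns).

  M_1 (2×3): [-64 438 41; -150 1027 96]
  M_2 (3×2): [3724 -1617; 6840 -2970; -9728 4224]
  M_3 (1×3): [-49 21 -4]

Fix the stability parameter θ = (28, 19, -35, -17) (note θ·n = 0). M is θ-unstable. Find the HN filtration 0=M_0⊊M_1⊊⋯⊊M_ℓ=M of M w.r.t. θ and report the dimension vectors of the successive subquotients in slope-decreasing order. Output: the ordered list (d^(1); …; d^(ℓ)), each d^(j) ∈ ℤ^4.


Barcode: M ≅ I[1,1], I[1,2], I[1,4], I[3,3]^2. HN layers by μ_θ (4 steps, strictly decreasing):
  μ^(1)=28; μ^(2)=47/2; μ^(3)=-5/4; μ^(4)=-35

((1, 0, 0, 0); (1, 1, 0, 0); (1, 1, 1, 1); (0, 0, 2, 0))


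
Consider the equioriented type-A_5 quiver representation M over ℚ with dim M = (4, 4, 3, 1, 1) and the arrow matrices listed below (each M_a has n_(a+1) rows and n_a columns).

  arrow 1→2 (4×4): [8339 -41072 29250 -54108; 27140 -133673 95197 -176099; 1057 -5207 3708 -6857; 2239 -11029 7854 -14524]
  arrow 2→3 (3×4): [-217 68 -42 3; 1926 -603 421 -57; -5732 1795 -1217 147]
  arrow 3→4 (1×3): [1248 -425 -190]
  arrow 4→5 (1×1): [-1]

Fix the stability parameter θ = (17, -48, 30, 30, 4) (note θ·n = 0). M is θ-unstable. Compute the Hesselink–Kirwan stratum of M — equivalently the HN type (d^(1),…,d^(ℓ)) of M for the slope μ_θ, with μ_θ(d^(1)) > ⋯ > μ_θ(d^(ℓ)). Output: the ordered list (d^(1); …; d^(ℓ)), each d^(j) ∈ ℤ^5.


Via rank(M_{q-1}∘⋯∘M_p): M ≅ I[1,2]^2, I[1,3], I[1,5], I[3,3].
μ_θ-semistable layers: μ^(1)=30; μ^(2)=64/3; μ^(3)=-31/2

((0, 0, 2, 0, 0); (0, 0, 1, 1, 1); (4, 4, 0, 0, 0))


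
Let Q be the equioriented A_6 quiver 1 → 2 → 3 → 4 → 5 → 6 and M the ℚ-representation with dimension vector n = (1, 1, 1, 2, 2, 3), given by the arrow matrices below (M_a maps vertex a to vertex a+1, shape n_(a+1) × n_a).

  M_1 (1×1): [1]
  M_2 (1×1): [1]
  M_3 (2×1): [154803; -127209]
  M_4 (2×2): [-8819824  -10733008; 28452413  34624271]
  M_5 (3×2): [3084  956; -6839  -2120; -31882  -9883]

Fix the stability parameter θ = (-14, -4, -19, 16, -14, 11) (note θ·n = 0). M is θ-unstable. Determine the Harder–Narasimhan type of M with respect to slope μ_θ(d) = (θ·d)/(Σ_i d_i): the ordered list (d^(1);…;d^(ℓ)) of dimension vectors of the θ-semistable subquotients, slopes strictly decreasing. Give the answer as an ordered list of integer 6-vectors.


Barcode: M ≅ I[1,4], I[4,6], I[5,6], I[6,6]. HN layers by μ_θ (5 steps, strictly decreasing):
  μ^(1)=16; μ^(2)=11; μ^(3)=1; μ^(4)=-23/2; μ^(5)=-14

((0, 0, 0, 1, 0, 0); (0, 0, 0, 0, 0, 3); (0, 0, 0, 1, 1, 0); (0, 1, 1, 0, 0, 0); (1, 0, 0, 0, 1, 0))


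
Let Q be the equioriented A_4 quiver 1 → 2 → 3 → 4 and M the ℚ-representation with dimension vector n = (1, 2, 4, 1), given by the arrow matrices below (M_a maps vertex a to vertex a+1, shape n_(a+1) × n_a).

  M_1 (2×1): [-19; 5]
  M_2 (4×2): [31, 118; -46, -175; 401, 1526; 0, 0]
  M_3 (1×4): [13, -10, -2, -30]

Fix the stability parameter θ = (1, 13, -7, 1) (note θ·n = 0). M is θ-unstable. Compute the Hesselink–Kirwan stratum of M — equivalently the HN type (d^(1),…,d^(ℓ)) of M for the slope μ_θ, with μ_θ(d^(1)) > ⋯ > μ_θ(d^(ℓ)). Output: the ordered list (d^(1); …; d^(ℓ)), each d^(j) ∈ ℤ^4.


Barcode: M ≅ I[1,4], I[2,3], I[3,3]^2. HN layers by μ_θ (4 steps, strictly decreasing):
  μ^(1)=3; μ^(2)=7/3; μ^(3)=1; μ^(4)=-7

((0, 1, 1, 0); (0, 1, 1, 1); (1, 0, 0, 0); (0, 0, 2, 0))


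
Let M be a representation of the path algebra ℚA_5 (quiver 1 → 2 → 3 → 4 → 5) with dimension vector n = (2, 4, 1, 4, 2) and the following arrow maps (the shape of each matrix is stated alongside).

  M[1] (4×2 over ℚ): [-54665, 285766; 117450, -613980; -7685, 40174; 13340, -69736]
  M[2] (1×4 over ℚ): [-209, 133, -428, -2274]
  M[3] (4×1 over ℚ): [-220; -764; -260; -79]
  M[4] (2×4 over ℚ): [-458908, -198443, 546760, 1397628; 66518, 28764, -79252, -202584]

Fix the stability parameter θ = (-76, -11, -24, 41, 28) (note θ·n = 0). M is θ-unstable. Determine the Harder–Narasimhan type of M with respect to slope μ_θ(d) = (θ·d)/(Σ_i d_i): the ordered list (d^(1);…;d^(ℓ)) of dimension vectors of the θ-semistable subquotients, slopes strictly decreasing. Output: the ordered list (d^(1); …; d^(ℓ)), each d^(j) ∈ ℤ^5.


Barcode: M ≅ I[1,1], I[1,4], I[2,2]^3, I[4,4], I[4,5]^2. HN layers by μ_θ (5 steps, strictly decreasing):
  μ^(1)=41; μ^(2)=69/2; μ^(3)=-11; μ^(4)=-35/2; μ^(5)=-76

((0, 0, 0, 2, 0); (0, 0, 0, 2, 2); (0, 3, 0, 0, 0); (0, 1, 1, 0, 0); (2, 0, 0, 0, 0))


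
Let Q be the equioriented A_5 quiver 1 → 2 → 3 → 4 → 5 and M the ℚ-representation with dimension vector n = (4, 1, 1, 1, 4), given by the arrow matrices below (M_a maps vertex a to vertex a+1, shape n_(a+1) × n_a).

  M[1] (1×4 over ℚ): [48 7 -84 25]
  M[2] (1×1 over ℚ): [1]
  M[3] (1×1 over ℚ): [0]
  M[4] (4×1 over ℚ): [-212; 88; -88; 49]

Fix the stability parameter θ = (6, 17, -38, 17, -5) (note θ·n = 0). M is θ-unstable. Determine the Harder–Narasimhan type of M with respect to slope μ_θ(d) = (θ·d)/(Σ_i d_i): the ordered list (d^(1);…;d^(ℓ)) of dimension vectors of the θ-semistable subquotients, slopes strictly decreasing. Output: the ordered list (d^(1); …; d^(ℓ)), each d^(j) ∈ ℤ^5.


Barcode: M ≅ I[1,1]^3, I[1,3], I[4,5], I[5,5]^3. HN layers by μ_θ (2 steps, strictly decreasing):
  μ^(1)=6; μ^(2)=-5

((3, 0, 0, 1, 1); (1, 1, 1, 0, 3))


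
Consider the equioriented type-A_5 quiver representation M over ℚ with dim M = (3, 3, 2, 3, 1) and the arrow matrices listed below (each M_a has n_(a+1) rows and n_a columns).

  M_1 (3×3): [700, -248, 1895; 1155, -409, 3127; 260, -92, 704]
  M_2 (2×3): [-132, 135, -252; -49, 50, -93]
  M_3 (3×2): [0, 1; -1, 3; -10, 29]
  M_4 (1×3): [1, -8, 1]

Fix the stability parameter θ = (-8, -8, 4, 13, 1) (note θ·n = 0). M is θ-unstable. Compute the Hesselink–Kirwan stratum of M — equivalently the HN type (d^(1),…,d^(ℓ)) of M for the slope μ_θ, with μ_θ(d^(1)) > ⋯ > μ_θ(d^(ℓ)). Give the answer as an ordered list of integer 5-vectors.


Interval decomposition of M: I[1,1], I[1,4], I[1,5], I[2,2], I[4,4].
HN type (ℓ=4): μ^(1)=13; μ^(2)=7; μ^(3)=4; μ^(4)=-8

((0, 0, 0, 2, 0); (0, 0, 0, 1, 1); (0, 0, 2, 0, 0); (3, 3, 0, 0, 0))


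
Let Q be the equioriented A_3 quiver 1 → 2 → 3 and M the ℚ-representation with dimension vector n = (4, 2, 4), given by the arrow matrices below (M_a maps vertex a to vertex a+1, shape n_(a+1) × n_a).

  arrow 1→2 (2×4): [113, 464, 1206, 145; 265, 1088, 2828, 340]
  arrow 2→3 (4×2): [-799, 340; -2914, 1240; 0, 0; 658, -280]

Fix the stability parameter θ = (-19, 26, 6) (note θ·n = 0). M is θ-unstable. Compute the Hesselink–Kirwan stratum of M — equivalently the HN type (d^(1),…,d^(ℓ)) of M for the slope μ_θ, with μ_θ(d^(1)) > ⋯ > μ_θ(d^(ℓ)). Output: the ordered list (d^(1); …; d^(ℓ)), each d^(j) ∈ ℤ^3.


Interval decomposition of M: I[1,1]^2, I[1,2], I[1,3], I[3,3]^3.
HN type (ℓ=4): μ^(1)=26; μ^(2)=16; μ^(3)=6; μ^(4)=-19

((0, 1, 0); (0, 1, 1); (0, 0, 3); (4, 0, 0))


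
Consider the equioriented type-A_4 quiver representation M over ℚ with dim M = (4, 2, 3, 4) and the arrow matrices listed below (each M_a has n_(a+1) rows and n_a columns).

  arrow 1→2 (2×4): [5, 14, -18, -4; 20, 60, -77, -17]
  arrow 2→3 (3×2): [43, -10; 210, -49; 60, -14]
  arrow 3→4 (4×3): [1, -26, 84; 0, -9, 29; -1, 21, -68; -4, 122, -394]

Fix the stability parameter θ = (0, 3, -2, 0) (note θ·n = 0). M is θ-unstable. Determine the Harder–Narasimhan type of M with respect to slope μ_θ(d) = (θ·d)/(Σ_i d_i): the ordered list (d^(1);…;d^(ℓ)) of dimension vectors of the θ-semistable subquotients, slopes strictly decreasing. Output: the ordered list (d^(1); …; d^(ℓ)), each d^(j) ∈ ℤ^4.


Via rank(M_{q-1}∘⋯∘M_p): M ≅ I[1,1]^2, I[1,4]^2, I[3,4], I[4,4].
μ_θ-semistable layers: μ^(1)=1/3; μ^(2)=0; μ^(3)=-2

((0, 2, 2, 2); (4, 0, 0, 2); (0, 0, 1, 0))


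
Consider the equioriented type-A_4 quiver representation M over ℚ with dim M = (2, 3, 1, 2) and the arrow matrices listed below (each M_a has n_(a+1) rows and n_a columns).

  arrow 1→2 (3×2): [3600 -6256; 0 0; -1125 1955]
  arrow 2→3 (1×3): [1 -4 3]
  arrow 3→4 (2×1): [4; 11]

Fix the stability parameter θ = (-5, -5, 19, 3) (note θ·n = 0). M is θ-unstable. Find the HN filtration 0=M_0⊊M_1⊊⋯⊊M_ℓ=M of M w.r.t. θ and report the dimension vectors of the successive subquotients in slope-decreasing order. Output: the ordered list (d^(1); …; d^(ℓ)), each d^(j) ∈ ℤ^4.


Via rank(M_{q-1}∘⋯∘M_p): M ≅ I[1,1], I[1,4], I[2,2]^2, I[4,4].
μ_θ-semistable layers: μ^(1)=11; μ^(2)=3; μ^(3)=-5

((0, 0, 1, 1); (0, 0, 0, 1); (2, 3, 0, 0))


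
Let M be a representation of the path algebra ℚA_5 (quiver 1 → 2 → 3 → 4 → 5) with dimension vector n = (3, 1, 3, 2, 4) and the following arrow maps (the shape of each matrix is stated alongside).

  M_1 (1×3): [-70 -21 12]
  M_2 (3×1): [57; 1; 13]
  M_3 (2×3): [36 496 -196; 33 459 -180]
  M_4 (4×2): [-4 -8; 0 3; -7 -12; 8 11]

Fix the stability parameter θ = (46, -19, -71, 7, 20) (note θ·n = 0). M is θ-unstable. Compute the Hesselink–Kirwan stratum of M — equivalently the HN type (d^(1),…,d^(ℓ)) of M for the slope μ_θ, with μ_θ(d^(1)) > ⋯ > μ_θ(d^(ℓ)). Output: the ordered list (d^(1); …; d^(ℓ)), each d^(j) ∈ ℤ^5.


Barcode: M ≅ I[1,1]^2, I[1,3], I[3,5]^2, I[5,5]^2. HN layers by μ_θ (5 steps, strictly decreasing):
  μ^(1)=46; μ^(2)=20; μ^(3)=7; μ^(4)=-44/3; μ^(5)=-71

((2, 0, 0, 0, 0); (0, 0, 0, 0, 4); (0, 0, 0, 2, 0); (1, 1, 1, 0, 0); (0, 0, 2, 0, 0))


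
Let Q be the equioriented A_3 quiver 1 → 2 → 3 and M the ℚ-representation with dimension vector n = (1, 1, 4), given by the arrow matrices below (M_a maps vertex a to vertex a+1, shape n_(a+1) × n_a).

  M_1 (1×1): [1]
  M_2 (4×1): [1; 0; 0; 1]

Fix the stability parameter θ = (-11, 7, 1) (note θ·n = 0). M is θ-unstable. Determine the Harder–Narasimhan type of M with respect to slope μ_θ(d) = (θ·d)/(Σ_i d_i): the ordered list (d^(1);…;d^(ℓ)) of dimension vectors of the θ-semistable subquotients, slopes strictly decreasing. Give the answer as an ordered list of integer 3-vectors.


Barcode: M ≅ I[1,3], I[3,3]^3. HN layers by μ_θ (3 steps, strictly decreasing):
  μ^(1)=4; μ^(2)=1; μ^(3)=-11

((0, 1, 1); (0, 0, 3); (1, 0, 0))


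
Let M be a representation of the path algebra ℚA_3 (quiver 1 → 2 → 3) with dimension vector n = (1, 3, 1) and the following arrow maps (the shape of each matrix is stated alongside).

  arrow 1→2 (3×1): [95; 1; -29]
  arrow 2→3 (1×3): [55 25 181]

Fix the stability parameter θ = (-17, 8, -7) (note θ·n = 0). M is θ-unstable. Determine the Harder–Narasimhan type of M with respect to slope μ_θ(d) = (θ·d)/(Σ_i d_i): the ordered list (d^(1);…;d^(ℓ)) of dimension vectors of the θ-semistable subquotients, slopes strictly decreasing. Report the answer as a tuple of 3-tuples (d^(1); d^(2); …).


Interval decomposition of M: I[1,3], I[2,2]^2.
HN type (ℓ=3): μ^(1)=8; μ^(2)=1/2; μ^(3)=-17

((0, 2, 0); (0, 1, 1); (1, 0, 0))


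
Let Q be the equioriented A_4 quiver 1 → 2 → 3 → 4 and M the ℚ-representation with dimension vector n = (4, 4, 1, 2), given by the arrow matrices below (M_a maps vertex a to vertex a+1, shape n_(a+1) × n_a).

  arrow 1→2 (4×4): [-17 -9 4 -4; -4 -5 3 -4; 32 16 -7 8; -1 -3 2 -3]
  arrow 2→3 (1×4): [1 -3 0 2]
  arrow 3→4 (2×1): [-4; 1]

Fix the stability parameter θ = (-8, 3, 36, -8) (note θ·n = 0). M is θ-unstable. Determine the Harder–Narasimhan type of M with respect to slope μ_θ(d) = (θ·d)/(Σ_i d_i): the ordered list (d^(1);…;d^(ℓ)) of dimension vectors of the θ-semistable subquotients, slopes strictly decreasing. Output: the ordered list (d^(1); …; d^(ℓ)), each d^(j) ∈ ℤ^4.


Interval decomposition of M: I[1,2]^3, I[1,4], I[4,4].
HN type (ℓ=3): μ^(1)=14; μ^(2)=3; μ^(3)=-8

((0, 0, 1, 1); (0, 4, 0, 0); (4, 0, 0, 1))


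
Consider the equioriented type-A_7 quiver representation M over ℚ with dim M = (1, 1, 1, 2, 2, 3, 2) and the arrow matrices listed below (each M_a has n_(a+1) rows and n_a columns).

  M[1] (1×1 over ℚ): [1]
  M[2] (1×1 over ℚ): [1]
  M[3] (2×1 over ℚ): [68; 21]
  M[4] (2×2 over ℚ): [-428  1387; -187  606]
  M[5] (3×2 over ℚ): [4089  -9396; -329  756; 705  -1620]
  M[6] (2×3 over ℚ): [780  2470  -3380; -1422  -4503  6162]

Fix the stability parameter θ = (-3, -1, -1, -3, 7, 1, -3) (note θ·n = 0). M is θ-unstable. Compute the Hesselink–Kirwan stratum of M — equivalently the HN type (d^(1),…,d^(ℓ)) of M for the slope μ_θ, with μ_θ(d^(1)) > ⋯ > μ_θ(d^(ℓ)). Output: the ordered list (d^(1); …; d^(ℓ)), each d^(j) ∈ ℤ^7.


Via rank(M_{q-1}∘⋯∘M_p): M ≅ I[1,7], I[4,5], I[6,6]^2, I[7,7].
μ_θ-semistable layers: μ^(1)=7; μ^(2)=5/3; μ^(3)=1; μ^(4)=-5/3; μ^(5)=-3

((0, 0, 0, 0, 1, 0, 0); (0, 0, 0, 0, 1, 1, 1); (0, 0, 0, 0, 0, 2, 0); (0, 1, 1, 1, 0, 0, 0); (1, 0, 0, 1, 0, 0, 1))


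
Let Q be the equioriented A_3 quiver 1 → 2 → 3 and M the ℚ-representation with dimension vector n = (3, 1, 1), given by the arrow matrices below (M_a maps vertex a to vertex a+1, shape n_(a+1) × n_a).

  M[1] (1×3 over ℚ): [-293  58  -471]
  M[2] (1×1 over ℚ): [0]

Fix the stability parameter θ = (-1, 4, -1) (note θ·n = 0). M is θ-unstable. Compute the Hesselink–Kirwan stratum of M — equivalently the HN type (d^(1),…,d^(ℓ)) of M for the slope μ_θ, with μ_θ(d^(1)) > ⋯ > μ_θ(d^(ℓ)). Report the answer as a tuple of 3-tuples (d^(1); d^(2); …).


Via rank(M_{q-1}∘⋯∘M_p): M ≅ I[1,1]^2, I[1,2], I[3,3].
μ_θ-semistable layers: μ^(1)=4; μ^(2)=-1

((0, 1, 0); (3, 0, 1))


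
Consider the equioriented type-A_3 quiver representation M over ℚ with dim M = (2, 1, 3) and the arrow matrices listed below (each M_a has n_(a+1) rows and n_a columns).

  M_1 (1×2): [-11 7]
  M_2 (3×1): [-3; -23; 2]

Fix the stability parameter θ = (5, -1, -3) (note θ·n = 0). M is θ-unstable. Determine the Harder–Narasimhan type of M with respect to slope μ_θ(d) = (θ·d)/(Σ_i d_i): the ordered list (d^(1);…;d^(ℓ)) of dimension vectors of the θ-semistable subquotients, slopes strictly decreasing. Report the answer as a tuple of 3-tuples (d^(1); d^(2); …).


Barcode: M ≅ I[1,1], I[1,3], I[3,3]^2. HN layers by μ_θ (3 steps, strictly decreasing):
  μ^(1)=5; μ^(2)=1/3; μ^(3)=-3

((1, 0, 0); (1, 1, 1); (0, 0, 2))


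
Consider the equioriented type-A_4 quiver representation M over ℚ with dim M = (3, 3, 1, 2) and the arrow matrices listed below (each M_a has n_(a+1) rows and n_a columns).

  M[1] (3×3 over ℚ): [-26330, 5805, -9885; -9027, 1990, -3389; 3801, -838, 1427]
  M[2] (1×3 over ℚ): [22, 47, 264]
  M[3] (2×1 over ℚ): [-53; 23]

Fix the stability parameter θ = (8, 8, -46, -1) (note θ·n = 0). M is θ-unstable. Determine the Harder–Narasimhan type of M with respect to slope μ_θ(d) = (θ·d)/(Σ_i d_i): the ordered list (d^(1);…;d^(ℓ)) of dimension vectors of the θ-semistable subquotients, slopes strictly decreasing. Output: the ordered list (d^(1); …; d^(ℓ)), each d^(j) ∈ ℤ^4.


Via rank(M_{q-1}∘⋯∘M_p): M ≅ I[1,1], I[1,2], I[1,4], I[2,2], I[4,4].
μ_θ-semistable layers: μ^(1)=8; μ^(2)=-1; μ^(3)=-10

((2, 2, 0, 0); (0, 0, 0, 2); (1, 1, 1, 0))


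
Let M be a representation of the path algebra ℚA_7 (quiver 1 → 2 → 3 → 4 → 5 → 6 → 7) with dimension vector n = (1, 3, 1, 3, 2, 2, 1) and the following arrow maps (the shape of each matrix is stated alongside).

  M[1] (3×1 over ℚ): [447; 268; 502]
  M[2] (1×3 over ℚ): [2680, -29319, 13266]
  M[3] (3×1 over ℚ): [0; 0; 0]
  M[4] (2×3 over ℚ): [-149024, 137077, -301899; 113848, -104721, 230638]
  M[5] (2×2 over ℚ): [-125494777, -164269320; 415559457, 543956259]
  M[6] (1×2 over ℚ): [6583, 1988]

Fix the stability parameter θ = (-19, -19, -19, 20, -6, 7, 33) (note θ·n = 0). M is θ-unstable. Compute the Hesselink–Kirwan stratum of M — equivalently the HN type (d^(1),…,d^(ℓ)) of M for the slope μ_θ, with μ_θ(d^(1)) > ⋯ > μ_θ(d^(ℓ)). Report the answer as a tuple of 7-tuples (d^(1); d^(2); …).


Barcode: M ≅ I[1,2], I[2,2], I[2,3], I[4,4], I[4,6], I[4,7]. HN layers by μ_θ (4 steps, strictly decreasing):
  μ^(1)=33; μ^(2)=20; μ^(3)=7; μ^(4)=-19

((0, 0, 0, 0, 0, 0, 1); (0, 0, 0, 1, 0, 0, 0); (0, 0, 0, 2, 2, 2, 0); (1, 3, 1, 0, 0, 0, 0))


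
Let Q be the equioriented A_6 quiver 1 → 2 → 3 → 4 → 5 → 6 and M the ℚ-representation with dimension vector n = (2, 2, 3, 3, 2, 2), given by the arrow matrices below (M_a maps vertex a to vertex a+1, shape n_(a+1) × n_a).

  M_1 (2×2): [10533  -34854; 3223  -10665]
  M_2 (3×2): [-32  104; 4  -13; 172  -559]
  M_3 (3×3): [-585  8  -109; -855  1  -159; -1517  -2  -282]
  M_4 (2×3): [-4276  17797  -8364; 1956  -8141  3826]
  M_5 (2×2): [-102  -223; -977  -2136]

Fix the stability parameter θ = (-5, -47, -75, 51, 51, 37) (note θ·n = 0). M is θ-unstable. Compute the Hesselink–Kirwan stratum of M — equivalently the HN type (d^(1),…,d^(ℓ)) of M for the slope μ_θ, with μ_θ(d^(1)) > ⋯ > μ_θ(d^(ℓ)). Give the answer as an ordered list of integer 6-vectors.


Barcode: M ≅ I[1,2], I[1,4], I[3,6]^2. HN layers by μ_θ (5 steps, strictly decreasing):
  μ^(1)=51; μ^(2)=139/3; μ^(3)=-26; μ^(4)=-127/3; μ^(5)=-75

((0, 0, 0, 1, 0, 0); (0, 0, 0, 2, 2, 2); (1, 1, 0, 0, 0, 0); (1, 1, 1, 0, 0, 0); (0, 0, 2, 0, 0, 0))


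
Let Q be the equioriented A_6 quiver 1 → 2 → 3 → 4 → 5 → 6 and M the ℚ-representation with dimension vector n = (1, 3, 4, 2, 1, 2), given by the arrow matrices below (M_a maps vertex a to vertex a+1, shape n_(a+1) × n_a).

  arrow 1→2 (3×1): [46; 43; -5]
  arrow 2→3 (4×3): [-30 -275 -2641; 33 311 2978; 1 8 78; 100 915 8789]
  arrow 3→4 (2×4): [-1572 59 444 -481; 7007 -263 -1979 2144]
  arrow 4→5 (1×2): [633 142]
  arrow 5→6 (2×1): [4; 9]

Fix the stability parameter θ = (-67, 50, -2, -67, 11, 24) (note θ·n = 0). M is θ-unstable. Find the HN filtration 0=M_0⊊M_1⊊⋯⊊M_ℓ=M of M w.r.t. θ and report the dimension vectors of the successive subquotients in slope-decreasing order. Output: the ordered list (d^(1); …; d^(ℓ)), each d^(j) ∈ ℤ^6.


Interval decomposition of M: I[1,6], I[2,3], I[2,4], I[3,3], I[6,6].
HN type (ℓ=5): μ^(1)=24; μ^(2)=11; μ^(3)=-2; μ^(4)=-19/3; μ^(5)=-67

((0, 1, 1, 0, 0, 2); (0, 0, 0, 0, 1, 0); (0, 0, 1, 0, 0, 0); (0, 2, 2, 2, 0, 0); (1, 0, 0, 0, 0, 0))


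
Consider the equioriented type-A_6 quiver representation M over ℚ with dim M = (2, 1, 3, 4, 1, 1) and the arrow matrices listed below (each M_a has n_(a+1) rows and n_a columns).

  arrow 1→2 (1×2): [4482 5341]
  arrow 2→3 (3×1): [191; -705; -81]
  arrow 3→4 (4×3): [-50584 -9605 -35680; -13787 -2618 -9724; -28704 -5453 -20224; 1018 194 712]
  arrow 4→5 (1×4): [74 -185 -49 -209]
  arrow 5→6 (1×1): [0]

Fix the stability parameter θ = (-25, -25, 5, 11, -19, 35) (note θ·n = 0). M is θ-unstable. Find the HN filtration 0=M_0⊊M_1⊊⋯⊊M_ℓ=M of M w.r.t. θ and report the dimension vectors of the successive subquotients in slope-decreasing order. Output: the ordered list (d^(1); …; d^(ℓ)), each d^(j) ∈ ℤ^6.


Via rank(M_{q-1}∘⋯∘M_p): M ≅ I[1,1], I[1,4], I[3,3], I[3,5], I[4,4]^2, I[6,6].
μ_θ-semistable layers: μ^(1)=35; μ^(2)=11; μ^(3)=5; μ^(4)=-1; μ^(5)=-25

((0, 0, 0, 0, 0, 1); (0, 0, 0, 3, 0, 0); (0, 0, 2, 0, 0, 0); (0, 0, 1, 1, 1, 0); (2, 1, 0, 0, 0, 0))


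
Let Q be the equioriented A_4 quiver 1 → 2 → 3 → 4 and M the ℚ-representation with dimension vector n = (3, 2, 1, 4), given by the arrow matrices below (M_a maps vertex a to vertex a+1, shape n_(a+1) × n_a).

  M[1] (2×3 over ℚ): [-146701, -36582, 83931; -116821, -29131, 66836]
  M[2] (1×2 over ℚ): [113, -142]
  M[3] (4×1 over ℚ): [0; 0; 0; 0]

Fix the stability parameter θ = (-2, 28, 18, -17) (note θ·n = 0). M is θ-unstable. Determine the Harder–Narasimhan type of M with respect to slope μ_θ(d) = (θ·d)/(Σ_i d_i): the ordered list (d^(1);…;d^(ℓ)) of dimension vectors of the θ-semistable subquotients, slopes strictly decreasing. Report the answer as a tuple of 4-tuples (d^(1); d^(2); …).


Barcode: M ≅ I[1,1], I[1,2], I[1,3], I[4,4]^4. HN layers by μ_θ (4 steps, strictly decreasing):
  μ^(1)=28; μ^(2)=23; μ^(3)=-2; μ^(4)=-17

((0, 1, 0, 0); (0, 1, 1, 0); (3, 0, 0, 0); (0, 0, 0, 4))


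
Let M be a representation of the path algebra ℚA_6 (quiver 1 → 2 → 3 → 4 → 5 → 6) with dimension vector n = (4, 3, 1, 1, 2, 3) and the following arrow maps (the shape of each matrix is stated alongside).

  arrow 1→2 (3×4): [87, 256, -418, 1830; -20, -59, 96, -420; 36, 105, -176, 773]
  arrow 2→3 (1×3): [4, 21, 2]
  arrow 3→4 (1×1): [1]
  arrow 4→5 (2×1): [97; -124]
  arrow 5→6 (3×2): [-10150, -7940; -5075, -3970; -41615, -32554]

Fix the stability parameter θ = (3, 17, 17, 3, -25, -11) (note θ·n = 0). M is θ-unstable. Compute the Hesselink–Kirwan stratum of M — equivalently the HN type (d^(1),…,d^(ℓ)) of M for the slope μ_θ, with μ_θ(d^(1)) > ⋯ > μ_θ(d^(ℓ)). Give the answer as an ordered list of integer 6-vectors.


Via rank(M_{q-1}∘⋯∘M_p): M ≅ I[1,1], I[1,2]^2, I[1,6], I[5,5], I[6,6]^2.
μ_θ-semistable layers: μ^(1)=17; μ^(2)=3; μ^(3)=2/3; μ^(4)=-11; μ^(5)=-25

((0, 2, 0, 0, 0, 0); (3, 0, 0, 0, 0, 0); (1, 1, 1, 1, 1, 1); (0, 0, 0, 0, 0, 2); (0, 0, 0, 0, 1, 0))


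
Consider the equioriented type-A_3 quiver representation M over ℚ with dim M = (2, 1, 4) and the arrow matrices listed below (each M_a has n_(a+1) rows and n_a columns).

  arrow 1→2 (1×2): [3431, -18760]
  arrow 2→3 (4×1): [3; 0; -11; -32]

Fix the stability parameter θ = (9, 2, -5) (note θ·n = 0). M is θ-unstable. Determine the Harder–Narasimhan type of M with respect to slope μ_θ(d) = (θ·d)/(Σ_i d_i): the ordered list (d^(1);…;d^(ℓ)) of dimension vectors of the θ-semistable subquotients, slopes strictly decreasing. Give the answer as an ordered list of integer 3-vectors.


Via rank(M_{q-1}∘⋯∘M_p): M ≅ I[1,1], I[1,3], I[3,3]^3.
μ_θ-semistable layers: μ^(1)=9; μ^(2)=2; μ^(3)=-5

((1, 0, 0); (1, 1, 1); (0, 0, 3))


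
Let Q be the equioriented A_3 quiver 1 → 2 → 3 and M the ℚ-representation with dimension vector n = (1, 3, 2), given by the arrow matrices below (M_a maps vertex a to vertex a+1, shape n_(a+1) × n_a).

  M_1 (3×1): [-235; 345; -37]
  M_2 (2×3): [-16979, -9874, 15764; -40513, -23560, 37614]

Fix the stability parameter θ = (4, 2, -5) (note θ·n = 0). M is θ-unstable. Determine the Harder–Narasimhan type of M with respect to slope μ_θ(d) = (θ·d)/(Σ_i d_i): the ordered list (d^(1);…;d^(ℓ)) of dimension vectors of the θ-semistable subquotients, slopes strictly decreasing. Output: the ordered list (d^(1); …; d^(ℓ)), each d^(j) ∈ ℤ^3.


Interval decomposition of M: I[1,3], I[2,2], I[2,3].
HN type (ℓ=3): μ^(1)=2; μ^(2)=1/3; μ^(3)=-3/2

((0, 1, 0); (1, 1, 1); (0, 1, 1))


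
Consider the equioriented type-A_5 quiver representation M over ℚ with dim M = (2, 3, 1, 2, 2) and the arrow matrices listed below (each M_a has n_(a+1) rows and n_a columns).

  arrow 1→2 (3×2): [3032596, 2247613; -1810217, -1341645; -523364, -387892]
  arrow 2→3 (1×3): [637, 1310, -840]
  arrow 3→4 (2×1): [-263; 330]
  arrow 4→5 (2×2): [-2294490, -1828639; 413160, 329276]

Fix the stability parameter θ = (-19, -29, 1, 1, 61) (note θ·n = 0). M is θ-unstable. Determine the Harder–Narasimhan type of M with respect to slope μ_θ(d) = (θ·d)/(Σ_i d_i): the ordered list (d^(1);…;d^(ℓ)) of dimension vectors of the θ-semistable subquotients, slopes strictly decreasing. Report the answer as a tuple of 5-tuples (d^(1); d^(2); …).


Barcode: M ≅ I[1,2], I[1,4], I[2,2], I[4,5], I[5,5]. HN layers by μ_θ (4 steps, strictly decreasing):
  μ^(1)=61; μ^(2)=1; μ^(3)=-24; μ^(4)=-29

((0, 0, 0, 0, 2); (0, 0, 1, 2, 0); (2, 2, 0, 0, 0); (0, 1, 0, 0, 0))


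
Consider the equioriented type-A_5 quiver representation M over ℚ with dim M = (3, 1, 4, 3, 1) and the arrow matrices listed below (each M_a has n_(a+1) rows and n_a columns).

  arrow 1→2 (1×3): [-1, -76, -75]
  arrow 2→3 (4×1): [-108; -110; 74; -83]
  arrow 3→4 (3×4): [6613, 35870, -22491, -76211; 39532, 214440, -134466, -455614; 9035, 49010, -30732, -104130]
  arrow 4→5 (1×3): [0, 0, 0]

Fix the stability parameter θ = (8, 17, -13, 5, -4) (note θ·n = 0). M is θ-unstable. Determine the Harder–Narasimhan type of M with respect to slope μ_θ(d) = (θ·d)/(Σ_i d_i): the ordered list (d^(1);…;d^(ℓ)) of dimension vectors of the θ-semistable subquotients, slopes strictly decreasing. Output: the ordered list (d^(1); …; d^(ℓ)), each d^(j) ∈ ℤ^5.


Via rank(M_{q-1}∘⋯∘M_p): M ≅ I[1,1]^2, I[1,4], I[3,3]^2, I[3,4], I[4,4], I[5,5].
μ_θ-semistable layers: μ^(1)=8; μ^(2)=5; μ^(3)=4; μ^(4)=-4; μ^(5)=-13

((2, 0, 0, 0, 0); (0, 0, 0, 3, 0); (1, 1, 1, 0, 0); (0, 0, 0, 0, 1); (0, 0, 3, 0, 0))


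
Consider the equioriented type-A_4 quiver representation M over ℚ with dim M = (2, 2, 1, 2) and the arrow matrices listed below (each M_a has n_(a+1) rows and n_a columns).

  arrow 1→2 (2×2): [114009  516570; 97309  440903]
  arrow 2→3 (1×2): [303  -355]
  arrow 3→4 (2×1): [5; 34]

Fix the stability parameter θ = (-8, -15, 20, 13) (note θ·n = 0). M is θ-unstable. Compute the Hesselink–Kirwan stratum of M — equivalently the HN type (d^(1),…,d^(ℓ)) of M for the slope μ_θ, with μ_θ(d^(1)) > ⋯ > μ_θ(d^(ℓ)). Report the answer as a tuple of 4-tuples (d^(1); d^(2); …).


Via rank(M_{q-1}∘⋯∘M_p): M ≅ I[1,2], I[1,4], I[4,4].
μ_θ-semistable layers: μ^(1)=33/2; μ^(2)=13; μ^(3)=-23/2

((0, 0, 1, 1); (0, 0, 0, 1); (2, 2, 0, 0))


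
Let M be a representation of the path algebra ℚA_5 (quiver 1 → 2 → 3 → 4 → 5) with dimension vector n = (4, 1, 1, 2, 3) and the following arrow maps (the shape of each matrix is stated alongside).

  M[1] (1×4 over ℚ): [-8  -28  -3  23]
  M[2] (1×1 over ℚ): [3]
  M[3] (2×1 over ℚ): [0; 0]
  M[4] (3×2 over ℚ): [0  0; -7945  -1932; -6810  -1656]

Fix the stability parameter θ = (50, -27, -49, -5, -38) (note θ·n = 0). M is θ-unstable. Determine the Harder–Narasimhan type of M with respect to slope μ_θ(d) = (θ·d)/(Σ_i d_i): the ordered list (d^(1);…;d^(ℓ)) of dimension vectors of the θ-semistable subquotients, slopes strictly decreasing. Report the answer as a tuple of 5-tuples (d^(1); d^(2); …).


Barcode: M ≅ I[1,1]^3, I[1,3], I[4,4], I[4,5], I[5,5]^2. HN layers by μ_θ (5 steps, strictly decreasing):
  μ^(1)=50; μ^(2)=-5; μ^(3)=-26/3; μ^(4)=-43/2; μ^(5)=-38

((3, 0, 0, 0, 0); (0, 0, 0, 1, 0); (1, 1, 1, 0, 0); (0, 0, 0, 1, 1); (0, 0, 0, 0, 2))


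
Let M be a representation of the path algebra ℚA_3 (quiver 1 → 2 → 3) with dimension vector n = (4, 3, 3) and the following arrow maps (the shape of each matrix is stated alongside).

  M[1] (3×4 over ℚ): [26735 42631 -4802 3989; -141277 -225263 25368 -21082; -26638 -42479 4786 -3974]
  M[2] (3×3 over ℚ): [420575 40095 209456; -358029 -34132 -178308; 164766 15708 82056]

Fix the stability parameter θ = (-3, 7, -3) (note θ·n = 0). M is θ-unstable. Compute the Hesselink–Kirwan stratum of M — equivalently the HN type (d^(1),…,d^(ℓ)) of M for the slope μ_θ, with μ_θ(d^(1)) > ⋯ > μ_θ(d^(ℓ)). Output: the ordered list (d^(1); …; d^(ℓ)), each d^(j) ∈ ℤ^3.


Barcode: M ≅ I[1,1], I[1,2], I[1,3]^2, I[3,3]. HN layers by μ_θ (3 steps, strictly decreasing):
  μ^(1)=7; μ^(2)=2; μ^(3)=-3

((0, 1, 0); (0, 2, 2); (4, 0, 1))
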